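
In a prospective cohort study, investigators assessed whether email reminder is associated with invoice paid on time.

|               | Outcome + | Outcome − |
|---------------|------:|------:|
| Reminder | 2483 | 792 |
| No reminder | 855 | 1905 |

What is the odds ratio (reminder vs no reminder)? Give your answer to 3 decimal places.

Cells: a = 2483, b = 792, c = 855, d = 1905.
OR = (a·d)/(b·c) = (2483 × 1905) / (792 × 855) = 4730115 / 677160 = 6.98523
The odds of invoice paid on time are about 6.99 times as high in the reminder group.

6.985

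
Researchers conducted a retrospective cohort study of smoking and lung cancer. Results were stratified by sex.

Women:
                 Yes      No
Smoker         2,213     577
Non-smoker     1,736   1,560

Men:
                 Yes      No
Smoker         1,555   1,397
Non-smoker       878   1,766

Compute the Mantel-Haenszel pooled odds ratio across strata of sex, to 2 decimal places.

2.76

OR_MH = Σ(aᵢdᵢ/nᵢ) / Σ(bᵢcᵢ/nᵢ), where nᵢ is the stratum total.
Stratum 1 (Women): n = 6086; a·d/n = 2213·1560/6086 = 567.2494; b·c/n = 577·1736/6086 = 164.5863
Stratum 2 (Men): n = 5596; a·d/n = 1555·1766/5596 = 490.7309; b·c/n = 1397·878/5596 = 219.1862
OR_MH = (567.2494 + 490.7309) / (164.5863 + 219.1862) = 1057.9803 / 383.7725 = 2.75679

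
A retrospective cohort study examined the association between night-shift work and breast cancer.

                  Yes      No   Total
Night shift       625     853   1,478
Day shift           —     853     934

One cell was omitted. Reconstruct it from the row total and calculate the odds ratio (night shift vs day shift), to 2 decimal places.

The missing cell is in the unexposed row: 934 − 853 = 81.
So a = 625, b = 853, c = 81, d = 853.
OR = (a·d)/(b·c) = (625 × 853) / (853 × 81) = 533125 / 69093 = 7.71605

7.72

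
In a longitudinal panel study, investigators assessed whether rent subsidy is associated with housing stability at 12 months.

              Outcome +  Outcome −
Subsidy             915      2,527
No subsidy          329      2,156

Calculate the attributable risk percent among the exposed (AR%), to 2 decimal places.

Cells: a = 915, b = 2527, c = 329, d = 2156.
Risk in exposed = 915/3442 = 0.26583; risk in unexposed = 329/2485 = 0.13239.
RR = 0.26583/0.13239 = 2.00789
AR% = (RR − 1)/RR × 100 = (2.00789 − 1)/2.00789 × 100 = 50.1966%

50.20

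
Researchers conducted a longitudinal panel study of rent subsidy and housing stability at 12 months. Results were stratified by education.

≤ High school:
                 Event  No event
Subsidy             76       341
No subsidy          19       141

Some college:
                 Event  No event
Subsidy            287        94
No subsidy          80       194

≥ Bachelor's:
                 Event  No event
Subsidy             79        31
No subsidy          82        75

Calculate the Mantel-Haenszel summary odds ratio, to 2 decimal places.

OR_MH = Σ(aᵢdᵢ/nᵢ) / Σ(bᵢcᵢ/nᵢ), where nᵢ is the stratum total.
Stratum 1 (≤ High school): n = 577; a·d/n = 76·141/577 = 18.5719; b·c/n = 341·19/577 = 11.2288
Stratum 2 (Some college): n = 655; a·d/n = 287·194/655 = 85.0046; b·c/n = 94·80/655 = 11.4809
Stratum 3 (≥ Bachelor's): n = 267; a·d/n = 79·75/267 = 22.1910; b·c/n = 31·82/267 = 9.5206
OR_MH = (18.5719 + 85.0046 + 22.1910) / (11.2288 + 11.4809 + 9.5206) = 125.7675 / 32.2303 = 3.90215

3.90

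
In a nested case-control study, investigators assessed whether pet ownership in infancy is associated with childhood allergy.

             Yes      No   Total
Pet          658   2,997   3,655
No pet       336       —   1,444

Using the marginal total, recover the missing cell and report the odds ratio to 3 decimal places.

0.724

The missing cell is in the unexposed row: 1444 − 336 = 1108.
So a = 658, b = 2997, c = 336, d = 1108.
OR = (a·d)/(b·c) = (658 × 1108) / (2997 × 336) = 729064 / 1006992 = 0.72400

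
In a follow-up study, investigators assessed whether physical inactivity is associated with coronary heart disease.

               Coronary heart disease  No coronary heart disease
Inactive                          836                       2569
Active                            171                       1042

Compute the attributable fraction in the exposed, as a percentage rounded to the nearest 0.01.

Cells: a = 836, b = 2569, c = 171, d = 1042.
Risk in exposed = 836/3405 = 0.24552; risk in unexposed = 171/1213 = 0.14097.
RR = 0.24552/0.14097 = 1.74162
AR% = (RR − 1)/RR × 100 = (1.74162 − 1)/1.74162 × 100 = 42.5823%

42.58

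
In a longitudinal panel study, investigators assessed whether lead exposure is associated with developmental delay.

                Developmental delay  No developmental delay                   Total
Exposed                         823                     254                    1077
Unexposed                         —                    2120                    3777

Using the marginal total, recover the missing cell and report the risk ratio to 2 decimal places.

1.74

The missing cell is in the unexposed row: 3777 − 2120 = 1657.
So a = 823, b = 254, c = 1657, d = 2120.
RR = [a/(a+b)] / [c/(c+d)] = (823/1077) / (1657/3777) = 0.76416/0.43871 = 1.74184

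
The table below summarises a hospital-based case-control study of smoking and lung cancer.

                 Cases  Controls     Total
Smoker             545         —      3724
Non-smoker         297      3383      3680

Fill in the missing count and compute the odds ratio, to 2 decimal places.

1.95

The missing cell is in the exposed row: 3724 − 545 = 3179.
So a = 545, b = 3179, c = 297, d = 3383.
OR = (a·d)/(b·c) = (545 × 3383) / (3179 × 297) = 1843735 / 944163 = 1.95277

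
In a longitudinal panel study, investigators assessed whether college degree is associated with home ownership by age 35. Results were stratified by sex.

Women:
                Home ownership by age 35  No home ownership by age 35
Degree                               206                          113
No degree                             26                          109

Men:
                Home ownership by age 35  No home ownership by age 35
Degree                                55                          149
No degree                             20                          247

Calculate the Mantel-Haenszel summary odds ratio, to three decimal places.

6.118

OR_MH = Σ(aᵢdᵢ/nᵢ) / Σ(bᵢcᵢ/nᵢ), where nᵢ is the stratum total.
Stratum 1 (Women): n = 454; a·d/n = 206·109/454 = 49.4581; b·c/n = 113·26/454 = 6.4714
Stratum 2 (Men): n = 471; a·d/n = 55·247/471 = 28.8429; b·c/n = 149·20/471 = 6.3270
OR_MH = (49.4581 + 28.8429) / (6.4714 + 6.3270) = 78.3010 / 12.7983 = 6.11807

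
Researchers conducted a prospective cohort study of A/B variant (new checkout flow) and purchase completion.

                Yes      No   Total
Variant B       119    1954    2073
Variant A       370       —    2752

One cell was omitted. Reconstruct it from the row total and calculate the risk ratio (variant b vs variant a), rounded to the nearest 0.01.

0.43

The missing cell is in the unexposed row: 2752 − 370 = 2382.
So a = 119, b = 1954, c = 370, d = 2382.
RR = [a/(a+b)] / [c/(c+d)] = (119/2073) / (370/2752) = 0.05740/0.13445 = 0.42697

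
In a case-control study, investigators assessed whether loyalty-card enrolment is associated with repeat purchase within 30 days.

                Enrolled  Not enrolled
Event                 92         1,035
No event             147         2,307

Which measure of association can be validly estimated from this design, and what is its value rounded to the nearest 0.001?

1.395

Reading the table with exposure as columns: a = 92 (Enrolled, case), b = 147 (Enrolled, non-case), c = 1035 (Not enrolled, case), d = 2307.
This is a case-control study: participants were sampled on outcome status, so risks in the source population cannot be estimated directly — relative risk is not valid here. The odds ratio is the appropriate measure.
OR = (a·d)/(b·c) = (92 × 2307) / (147 × 1035) = 212244 / 152145 = 1.39501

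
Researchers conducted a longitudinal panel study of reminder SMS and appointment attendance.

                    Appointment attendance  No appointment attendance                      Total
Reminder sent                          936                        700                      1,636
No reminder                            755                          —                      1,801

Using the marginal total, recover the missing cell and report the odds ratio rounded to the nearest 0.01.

The missing cell is in the unexposed row: 1801 − 755 = 1046.
So a = 936, b = 700, c = 755, d = 1046.
OR = (a·d)/(b·c) = (936 × 1046) / (700 × 755) = 979056 / 528500 = 1.85252

1.85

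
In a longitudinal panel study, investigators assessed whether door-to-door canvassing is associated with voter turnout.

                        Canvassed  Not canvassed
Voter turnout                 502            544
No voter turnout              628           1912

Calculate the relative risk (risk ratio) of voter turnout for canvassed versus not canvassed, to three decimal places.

2.006

Reading the table with exposure as columns: a = 502 (Canvassed, case), b = 628 (Canvassed, non-case), c = 544 (Not canvassed, case), d = 1912.
Risk in exposed = 502/1130 = 0.44425; risk in unexposed = 544/2456 = 0.22150.
RR = 0.44425 / 0.22150 = 2.00565
The risk among the exposed is 2.01 times that among the unexposed.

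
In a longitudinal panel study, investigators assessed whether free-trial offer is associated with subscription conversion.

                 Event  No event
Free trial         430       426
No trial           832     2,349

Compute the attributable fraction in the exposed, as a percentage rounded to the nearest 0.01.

Cells: a = 430, b = 426, c = 832, d = 2349.
Risk in exposed = 430/856 = 0.50234; risk in unexposed = 832/3181 = 0.26155.
RR = 0.50234/0.26155 = 1.92059
AR% = (RR − 1)/RR × 100 = (1.92059 − 1)/1.92059 × 100 = 47.9327%

47.93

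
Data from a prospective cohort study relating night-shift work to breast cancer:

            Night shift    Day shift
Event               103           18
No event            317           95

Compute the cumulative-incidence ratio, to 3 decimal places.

1.540

Reading the table with exposure as columns: a = 103 (Night shift, case), b = 317 (Night shift, non-case), c = 18 (Day shift, case), d = 95.
Risk in exposed = 103/420 = 0.24524; risk in unexposed = 18/113 = 0.15929.
RR = 0.24524 / 0.15929 = 1.53955
The risk among the exposed is 1.54 times that among the unexposed.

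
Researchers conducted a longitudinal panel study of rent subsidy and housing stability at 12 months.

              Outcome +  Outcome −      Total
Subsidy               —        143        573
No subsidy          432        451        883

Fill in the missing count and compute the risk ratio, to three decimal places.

1.534

The missing cell is in the exposed row: 573 − 143 = 430.
So a = 430, b = 143, c = 432, d = 451.
RR = [a/(a+b)] / [c/(c+d)] = (430/573) / (432/883) = 0.75044/0.48924 = 1.53388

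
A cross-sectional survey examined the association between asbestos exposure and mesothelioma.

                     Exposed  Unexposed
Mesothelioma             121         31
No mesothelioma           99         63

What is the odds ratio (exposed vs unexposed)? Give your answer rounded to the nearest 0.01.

2.48

Reading the table with exposure as columns: a = 121 (Exposed, case), b = 99 (Exposed, non-case), c = 31 (Unexposed, case), d = 63.
OR = (a·d)/(b·c) = (121 × 63) / (99 × 31) = 7623 / 3069 = 2.48387
The odds of mesothelioma are about 2.48 times as high in the exposed group.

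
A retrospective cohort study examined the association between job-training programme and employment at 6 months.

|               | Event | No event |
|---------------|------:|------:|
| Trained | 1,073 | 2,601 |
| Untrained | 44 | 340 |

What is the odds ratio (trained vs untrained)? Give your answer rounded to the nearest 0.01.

Cells: a = 1073, b = 2601, c = 44, d = 340.
OR = (a·d)/(b·c) = (1073 × 340) / (2601 × 44) = 364820 / 114444 = 3.18776
The odds of employment at 6 months are about 3.19 times as high in the trained group.

3.19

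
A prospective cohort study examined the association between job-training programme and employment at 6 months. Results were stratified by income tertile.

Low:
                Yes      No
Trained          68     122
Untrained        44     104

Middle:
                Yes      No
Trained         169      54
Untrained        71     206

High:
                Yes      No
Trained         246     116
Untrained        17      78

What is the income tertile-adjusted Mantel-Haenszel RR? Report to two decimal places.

2.50

RR_MH = Σ(aᵢ·n₀ᵢ/nᵢ) / Σ(cᵢ·n₁ᵢ/nᵢ), with n₁ᵢ = aᵢ+bᵢ (exposed), n₀ᵢ = cᵢ+dᵢ (unexposed), nᵢ = n₁ᵢ+n₀ᵢ.
Stratum 1 (Low): n₁ = 190, n₀ = 148, n = 338; a·n₀/n = 68·148/338 = 29.7751; c·n₁/n = 44·190/338 = 24.7337
Stratum 2 (Middle): n₁ = 223, n₀ = 277, n = 500; a·n₀/n = 169·277/500 = 93.6260; c·n₁/n = 71·223/500 = 31.6660
Stratum 3 (High): n₁ = 362, n₀ = 95, n = 457; a·n₀/n = 246·95/457 = 51.1379; c·n₁/n = 17·362/457 = 13.4661
RR_MH = (29.7751 + 93.6260 + 51.1379) / (24.7337 + 31.6660 + 13.4661) = 174.5390 / 69.8658 = 2.49820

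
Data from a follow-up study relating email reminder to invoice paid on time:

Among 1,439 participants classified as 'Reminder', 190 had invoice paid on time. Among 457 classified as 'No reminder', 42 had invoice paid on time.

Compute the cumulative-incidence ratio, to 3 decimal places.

From the description: a = 190, b = 1249, c = 42, d = 415.
Risk in exposed = 190/1439 = 0.13204; risk in unexposed = 42/457 = 0.09190.
RR = 0.13204 / 0.09190 = 1.43668
The risk among the exposed is 1.44 times that among the unexposed.

1.437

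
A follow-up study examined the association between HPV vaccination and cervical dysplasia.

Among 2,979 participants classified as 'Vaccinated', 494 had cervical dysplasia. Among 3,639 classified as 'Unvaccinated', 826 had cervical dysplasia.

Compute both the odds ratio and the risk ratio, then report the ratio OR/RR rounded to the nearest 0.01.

From the description: a = 494, b = 2485, c = 826, d = 2813.
OR = (494·2813)/(2485·826) = 1389622/2052610 = 0.67700
Risk in exposed = 494/2979 = 0.16583; risk in unexposed = 826/3639 = 0.22699; RR = 0.73056
OR/RR = 0.67700 / 0.73056 = 0.92668
The outcome is not rare, so the OR lies further from 1 than the RR.

0.93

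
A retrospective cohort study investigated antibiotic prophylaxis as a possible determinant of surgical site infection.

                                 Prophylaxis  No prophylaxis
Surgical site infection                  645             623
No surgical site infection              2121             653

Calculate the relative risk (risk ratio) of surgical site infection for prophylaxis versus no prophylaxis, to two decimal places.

Reading the table with exposure as columns: a = 645 (Prophylaxis, case), b = 2121 (Prophylaxis, non-case), c = 623 (No prophylaxis, case), d = 653.
Risk in exposed = 645/2766 = 0.23319; risk in unexposed = 623/1276 = 0.48824.
RR = 0.23319 / 0.48824 = 0.47761
The risk is 52% lower among the exposed than among the unexposed.

0.48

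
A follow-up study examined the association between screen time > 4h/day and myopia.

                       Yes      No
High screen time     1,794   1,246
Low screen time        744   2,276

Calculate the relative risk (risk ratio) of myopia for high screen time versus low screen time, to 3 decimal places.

Cells: a = 1794, b = 1246, c = 744, d = 2276.
Risk in exposed = 1794/3040 = 0.59013; risk in unexposed = 744/3020 = 0.24636.
RR = 0.59013 / 0.24636 = 2.39543
The risk among the exposed is 2.40 times that among the unexposed.

2.395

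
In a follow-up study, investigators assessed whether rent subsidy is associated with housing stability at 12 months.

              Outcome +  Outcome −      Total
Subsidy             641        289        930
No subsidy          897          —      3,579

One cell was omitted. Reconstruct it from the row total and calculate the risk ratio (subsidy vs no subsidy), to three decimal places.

2.750

The missing cell is in the unexposed row: 3579 − 897 = 2682.
So a = 641, b = 289, c = 897, d = 2682.
RR = [a/(a+b)] / [c/(c+d)] = (641/930) / (897/3579) = 0.68925/0.25063 = 2.75007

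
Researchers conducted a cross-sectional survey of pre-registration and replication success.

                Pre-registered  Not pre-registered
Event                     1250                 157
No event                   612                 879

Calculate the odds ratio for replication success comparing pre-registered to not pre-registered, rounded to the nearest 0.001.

Reading the table with exposure as columns: a = 1250 (Pre-registered, case), b = 612 (Pre-registered, non-case), c = 157 (Not pre-registered, case), d = 879.
OR = (a·d)/(b·c) = (1250 × 879) / (612 × 157) = 1098750 / 96084 = 11.43531
The odds of replication success are about 11.44 times as high in the pre-registered group.

11.435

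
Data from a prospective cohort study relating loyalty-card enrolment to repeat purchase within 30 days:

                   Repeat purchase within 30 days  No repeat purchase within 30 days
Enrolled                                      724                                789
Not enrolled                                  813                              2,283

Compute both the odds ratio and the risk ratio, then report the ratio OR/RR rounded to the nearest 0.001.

Cells: a = 724, b = 789, c = 813, d = 2283.
OR = (724·2283)/(789·813) = 1652892/641457 = 2.57678
Risk in exposed = 724/1513 = 0.47852; risk in unexposed = 813/3096 = 0.26260; RR = 1.82226
OR/RR = 2.57678 / 1.82226 = 1.41406
The outcome is not rare, so the OR lies further from 1 than the RR.

1.414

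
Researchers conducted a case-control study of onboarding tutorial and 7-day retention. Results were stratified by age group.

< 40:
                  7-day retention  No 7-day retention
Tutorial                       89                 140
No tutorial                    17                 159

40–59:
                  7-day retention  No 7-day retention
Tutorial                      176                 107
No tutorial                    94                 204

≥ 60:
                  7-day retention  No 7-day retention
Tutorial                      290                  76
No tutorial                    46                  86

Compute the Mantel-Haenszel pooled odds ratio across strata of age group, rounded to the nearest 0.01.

4.86

OR_MH = Σ(aᵢdᵢ/nᵢ) / Σ(bᵢcᵢ/nᵢ), where nᵢ is the stratum total.
Stratum 1 (< 40): n = 405; a·d/n = 89·159/405 = 34.9407; b·c/n = 140·17/405 = 5.8765
Stratum 2 (40–59): n = 581; a·d/n = 176·204/581 = 61.7969; b·c/n = 107·94/581 = 17.3115
Stratum 3 (≥ 60): n = 498; a·d/n = 290·86/498 = 50.0803; b·c/n = 76·46/498 = 7.0201
OR_MH = (34.9407 + 61.7969 + 50.0803) / (5.8765 + 17.3115 + 7.0201) = 146.8180 / 30.2082 = 4.86021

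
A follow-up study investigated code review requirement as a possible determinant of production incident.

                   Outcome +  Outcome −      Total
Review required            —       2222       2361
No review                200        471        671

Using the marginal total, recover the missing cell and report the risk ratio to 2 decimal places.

0.20

The missing cell is in the exposed row: 2361 − 2222 = 139.
So a = 139, b = 2222, c = 200, d = 471.
RR = [a/(a+b)] / [c/(c+d)] = (139/2361) / (200/671) = 0.05887/0.29806 = 0.19752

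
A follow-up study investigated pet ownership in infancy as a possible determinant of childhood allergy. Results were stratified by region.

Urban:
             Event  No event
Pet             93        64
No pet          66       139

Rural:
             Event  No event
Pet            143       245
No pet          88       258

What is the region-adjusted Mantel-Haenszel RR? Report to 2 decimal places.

1.60

RR_MH = Σ(aᵢ·n₀ᵢ/nᵢ) / Σ(cᵢ·n₁ᵢ/nᵢ), with n₁ᵢ = aᵢ+bᵢ (exposed), n₀ᵢ = cᵢ+dᵢ (unexposed), nᵢ = n₁ᵢ+n₀ᵢ.
Stratum 1 (Urban): n₁ = 157, n₀ = 205, n = 362; a·n₀/n = 93·205/362 = 52.6657; c·n₁/n = 66·157/362 = 28.6243
Stratum 2 (Rural): n₁ = 388, n₀ = 346, n = 734; a·n₀/n = 143·346/734 = 67.4087; c·n₁/n = 88·388/734 = 46.5177
RR_MH = (52.6657 + 67.4087) / (28.6243 + 46.5177) = 120.0745 / 75.1420 = 1.59797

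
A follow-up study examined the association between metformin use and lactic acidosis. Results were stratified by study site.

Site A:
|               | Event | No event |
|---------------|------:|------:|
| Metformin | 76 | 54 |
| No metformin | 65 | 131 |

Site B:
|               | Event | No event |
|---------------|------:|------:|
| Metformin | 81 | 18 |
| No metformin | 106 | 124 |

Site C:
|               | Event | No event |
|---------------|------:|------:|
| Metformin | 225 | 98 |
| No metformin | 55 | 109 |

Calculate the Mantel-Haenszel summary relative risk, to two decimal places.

RR_MH = Σ(aᵢ·n₀ᵢ/nᵢ) / Σ(cᵢ·n₁ᵢ/nᵢ), with n₁ᵢ = aᵢ+bᵢ (exposed), n₀ᵢ = cᵢ+dᵢ (unexposed), nᵢ = n₁ᵢ+n₀ᵢ.
Stratum 1 (Site A): n₁ = 130, n₀ = 196, n = 326; a·n₀/n = 76·196/326 = 45.6933; c·n₁/n = 65·130/326 = 25.9202
Stratum 2 (Site B): n₁ = 99, n₀ = 230, n = 329; a·n₀/n = 81·230/329 = 56.6261; c·n₁/n = 106·99/329 = 31.8967
Stratum 3 (Site C): n₁ = 323, n₀ = 164, n = 487; a·n₀/n = 225·164/487 = 75.7700; c·n₁/n = 55·323/487 = 36.4784
RR_MH = (45.6933 + 56.6261 + 75.7700) / (25.9202 + 31.8967 + 36.4784) = 178.0894 / 94.2953 = 1.88863

1.89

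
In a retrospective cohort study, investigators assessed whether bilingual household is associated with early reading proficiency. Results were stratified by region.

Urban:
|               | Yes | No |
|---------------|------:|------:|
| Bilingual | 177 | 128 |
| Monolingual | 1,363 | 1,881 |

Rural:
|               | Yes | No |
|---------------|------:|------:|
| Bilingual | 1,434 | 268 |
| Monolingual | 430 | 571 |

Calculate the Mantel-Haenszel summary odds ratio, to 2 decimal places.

OR_MH = Σ(aᵢdᵢ/nᵢ) / Σ(bᵢcᵢ/nᵢ), where nᵢ is the stratum total.
Stratum 1 (Urban): n = 3549; a·d/n = 177·1881/3549 = 93.8115; b·c/n = 128·1363/3549 = 49.1586
Stratum 2 (Rural): n = 2703; a·d/n = 1434·571/2703 = 302.9279; b·c/n = 268·430/2703 = 42.6341
OR_MH = (93.8115 + 302.9279) / (49.1586 + 42.6341) = 396.7394 / 91.7927 = 4.32212

4.32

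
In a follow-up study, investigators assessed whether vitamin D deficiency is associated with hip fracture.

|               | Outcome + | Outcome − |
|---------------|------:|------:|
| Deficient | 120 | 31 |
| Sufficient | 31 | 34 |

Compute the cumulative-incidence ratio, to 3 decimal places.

1.666

Cells: a = 120, b = 31, c = 31, d = 34.
Risk in exposed = 120/151 = 0.79470; risk in unexposed = 31/65 = 0.47692.
RR = 0.79470 / 0.47692 = 1.66631
The risk among the exposed is 1.67 times that among the unexposed.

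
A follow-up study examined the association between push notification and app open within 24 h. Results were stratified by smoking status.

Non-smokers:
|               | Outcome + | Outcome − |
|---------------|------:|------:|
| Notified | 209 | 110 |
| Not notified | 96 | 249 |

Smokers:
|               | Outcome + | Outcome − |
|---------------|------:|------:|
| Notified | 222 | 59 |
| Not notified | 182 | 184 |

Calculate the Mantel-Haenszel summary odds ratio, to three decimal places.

OR_MH = Σ(aᵢdᵢ/nᵢ) / Σ(bᵢcᵢ/nᵢ), where nᵢ is the stratum total.
Stratum 1 (Non-smokers): n = 664; a·d/n = 209·249/664 = 78.3750; b·c/n = 110·96/664 = 15.9036
Stratum 2 (Smokers): n = 647; a·d/n = 222·184/647 = 63.1345; b·c/n = 59·182/647 = 16.5966
OR_MH = (78.3750 + 63.1345) / (15.9036 + 16.5966) = 141.5095 / 32.5002 = 4.35411

4.354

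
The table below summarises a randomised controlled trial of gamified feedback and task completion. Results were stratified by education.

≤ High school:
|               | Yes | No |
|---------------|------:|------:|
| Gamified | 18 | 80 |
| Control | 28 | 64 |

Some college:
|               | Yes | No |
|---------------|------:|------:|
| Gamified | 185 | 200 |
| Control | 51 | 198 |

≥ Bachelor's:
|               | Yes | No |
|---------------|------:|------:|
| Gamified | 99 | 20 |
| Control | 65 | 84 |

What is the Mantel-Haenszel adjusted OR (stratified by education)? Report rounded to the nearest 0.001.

OR_MH = Σ(aᵢdᵢ/nᵢ) / Σ(bᵢcᵢ/nᵢ), where nᵢ is the stratum total.
Stratum 1 (≤ High school): n = 190; a·d/n = 18·64/190 = 6.0632; b·c/n = 80·28/190 = 11.7895
Stratum 2 (Some college): n = 634; a·d/n = 185·198/634 = 57.7760; b·c/n = 200·51/634 = 16.0883
Stratum 3 (≥ Bachelor's): n = 268; a·d/n = 99·84/268 = 31.0299; b·c/n = 20·65/268 = 4.8507
OR_MH = (6.0632 + 57.7760 + 31.0299) / (11.7895 + 16.0883 + 4.8507) = 94.8690 / 32.7285 = 2.89866

2.899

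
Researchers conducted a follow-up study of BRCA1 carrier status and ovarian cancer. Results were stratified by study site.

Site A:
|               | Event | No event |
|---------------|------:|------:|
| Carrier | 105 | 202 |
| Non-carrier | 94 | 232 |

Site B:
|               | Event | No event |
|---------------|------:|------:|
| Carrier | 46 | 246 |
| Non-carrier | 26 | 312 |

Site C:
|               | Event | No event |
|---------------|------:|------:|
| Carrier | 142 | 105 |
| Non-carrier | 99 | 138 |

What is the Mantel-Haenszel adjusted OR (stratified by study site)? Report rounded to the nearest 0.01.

1.65

OR_MH = Σ(aᵢdᵢ/nᵢ) / Σ(bᵢcᵢ/nᵢ), where nᵢ is the stratum total.
Stratum 1 (Site A): n = 633; a·d/n = 105·232/633 = 38.4834; b·c/n = 202·94/633 = 29.9968
Stratum 2 (Site B): n = 630; a·d/n = 46·312/630 = 22.7810; b·c/n = 246·26/630 = 10.1524
Stratum 3 (Site C): n = 484; a·d/n = 142·138/484 = 40.4876; b·c/n = 105·99/484 = 21.4773
OR_MH = (38.4834 + 22.7810 + 40.4876) / (29.9968 + 10.1524 + 21.4773) = 101.7520 / 61.6265 = 1.65111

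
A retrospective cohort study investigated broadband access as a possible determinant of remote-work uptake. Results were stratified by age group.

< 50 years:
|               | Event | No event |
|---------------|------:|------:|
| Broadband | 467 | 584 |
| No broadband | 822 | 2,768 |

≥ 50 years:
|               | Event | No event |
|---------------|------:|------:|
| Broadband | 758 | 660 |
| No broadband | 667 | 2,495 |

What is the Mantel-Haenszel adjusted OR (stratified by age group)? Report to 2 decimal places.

OR_MH = Σ(aᵢdᵢ/nᵢ) / Σ(bᵢcᵢ/nᵢ), where nᵢ is the stratum total.
Stratum 1 (< 50 years): n = 4641; a·d/n = 467·2768/4641 = 278.5296; b·c/n = 584·822/4641 = 103.4363
Stratum 2 (≥ 50 years): n = 4580; a·d/n = 758·2495/4580 = 412.9279; b·c/n = 660·667/4580 = 96.1179
OR_MH = (278.5296 + 412.9279) / (103.4363 + 96.1179) = 691.4576 / 199.5542 = 3.46501

3.47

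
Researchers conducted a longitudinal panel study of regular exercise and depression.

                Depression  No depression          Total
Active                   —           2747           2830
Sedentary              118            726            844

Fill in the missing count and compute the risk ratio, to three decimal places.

0.210

The missing cell is in the exposed row: 2830 − 2747 = 83.
So a = 83, b = 2747, c = 118, d = 726.
RR = [a/(a+b)] / [c/(c+d)] = (83/2830) / (118/844) = 0.02933/0.13981 = 0.20977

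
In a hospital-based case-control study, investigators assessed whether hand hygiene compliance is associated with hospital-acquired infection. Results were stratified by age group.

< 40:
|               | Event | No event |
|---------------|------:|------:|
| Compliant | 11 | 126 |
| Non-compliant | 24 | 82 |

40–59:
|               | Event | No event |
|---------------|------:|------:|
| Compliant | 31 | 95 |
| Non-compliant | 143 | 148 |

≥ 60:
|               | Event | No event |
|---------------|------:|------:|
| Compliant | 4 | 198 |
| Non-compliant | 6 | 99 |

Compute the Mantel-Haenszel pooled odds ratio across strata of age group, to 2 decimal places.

OR_MH = Σ(aᵢdᵢ/nᵢ) / Σ(bᵢcᵢ/nᵢ), where nᵢ is the stratum total.
Stratum 1 (< 40): n = 243; a·d/n = 11·82/243 = 3.7119; b·c/n = 126·24/243 = 12.4444
Stratum 2 (40–59): n = 417; a·d/n = 31·148/417 = 11.0024; b·c/n = 95·143/417 = 32.5779
Stratum 3 (≥ 60): n = 307; a·d/n = 4·99/307 = 1.2899; b·c/n = 198·6/307 = 3.8697
OR_MH = (3.7119 + 11.0024 + 1.2899) / (12.4444 + 32.5779 + 3.8697) = 16.0042 / 48.8921 = 0.32734

0.33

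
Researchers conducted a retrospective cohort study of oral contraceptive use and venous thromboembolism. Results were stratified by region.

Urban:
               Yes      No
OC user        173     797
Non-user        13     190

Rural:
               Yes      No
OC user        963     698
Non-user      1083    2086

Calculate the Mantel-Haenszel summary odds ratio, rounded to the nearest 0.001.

2.685

OR_MH = Σ(aᵢdᵢ/nᵢ) / Σ(bᵢcᵢ/nᵢ), where nᵢ is the stratum total.
Stratum 1 (Urban): n = 1173; a·d/n = 173·190/1173 = 28.0222; b·c/n = 797·13/1173 = 8.8329
Stratum 2 (Rural): n = 4830; a·d/n = 963·2086/4830 = 415.9043; b·c/n = 698·1083/4830 = 156.5081
OR_MH = (28.0222 + 415.9043) / (8.8329 + 156.5081) = 443.9265 / 165.3410 = 2.68492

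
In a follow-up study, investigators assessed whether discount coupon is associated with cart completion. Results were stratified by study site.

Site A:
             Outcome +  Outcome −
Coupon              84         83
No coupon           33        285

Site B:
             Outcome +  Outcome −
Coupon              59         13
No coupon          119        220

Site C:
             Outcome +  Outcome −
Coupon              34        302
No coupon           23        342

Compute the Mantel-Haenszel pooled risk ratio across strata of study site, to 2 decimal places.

RR_MH = Σ(aᵢ·n₀ᵢ/nᵢ) / Σ(cᵢ·n₁ᵢ/nᵢ), with n₁ᵢ = aᵢ+bᵢ (exposed), n₀ᵢ = cᵢ+dᵢ (unexposed), nᵢ = n₁ᵢ+n₀ᵢ.
Stratum 1 (Site A): n₁ = 167, n₀ = 318, n = 485; a·n₀/n = 84·318/485 = 55.0763; c·n₁/n = 33·167/485 = 11.3629
Stratum 2 (Site B): n₁ = 72, n₀ = 339, n = 411; a·n₀/n = 59·339/411 = 48.6642; c·n₁/n = 119·72/411 = 20.8467
Stratum 3 (Site C): n₁ = 336, n₀ = 365, n = 701; a·n₀/n = 34·365/701 = 17.7033; c·n₁/n = 23·336/701 = 11.0243
RR_MH = (55.0763 + 48.6642 + 17.7033) / (11.3629 + 20.8467 + 11.0243) = 121.4438 / 43.2339 = 2.80900

2.81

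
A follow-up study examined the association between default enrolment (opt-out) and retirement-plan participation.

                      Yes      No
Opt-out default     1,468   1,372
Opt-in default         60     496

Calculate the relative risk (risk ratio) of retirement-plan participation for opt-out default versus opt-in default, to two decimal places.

Cells: a = 1468, b = 1372, c = 60, d = 496.
Risk in exposed = 1468/2840 = 0.51690; risk in unexposed = 60/556 = 0.10791.
RR = 0.51690 / 0.10791 = 4.78995
The risk among the exposed is 4.79 times that among the unexposed.

4.79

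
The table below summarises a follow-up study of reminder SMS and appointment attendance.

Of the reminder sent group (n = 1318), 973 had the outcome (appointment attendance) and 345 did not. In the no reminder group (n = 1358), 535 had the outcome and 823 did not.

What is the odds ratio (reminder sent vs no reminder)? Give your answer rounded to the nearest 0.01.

From the description: a = 973, b = 345, c = 535, d = 823.
OR = (a·d)/(b·c) = (973 × 823) / (345 × 535) = 800779 / 184575 = 4.33850
The odds of appointment attendance are about 4.34 times as high in the reminder sent group.

4.34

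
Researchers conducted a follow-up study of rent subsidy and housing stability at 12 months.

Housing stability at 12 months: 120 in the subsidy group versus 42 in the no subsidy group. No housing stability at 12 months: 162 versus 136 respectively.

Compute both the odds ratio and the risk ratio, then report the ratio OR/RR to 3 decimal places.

1.330

From the description: a = 120, b = 162, c = 42, d = 136.
OR = (120·136)/(162·42) = 16320/6804 = 2.39859
Risk in exposed = 120/282 = 0.42553; risk in unexposed = 42/178 = 0.23596; RR = 1.80344
OR/RR = 2.39859 / 1.80344 = 1.33000
The outcome is not rare, so the OR lies further from 1 than the RR.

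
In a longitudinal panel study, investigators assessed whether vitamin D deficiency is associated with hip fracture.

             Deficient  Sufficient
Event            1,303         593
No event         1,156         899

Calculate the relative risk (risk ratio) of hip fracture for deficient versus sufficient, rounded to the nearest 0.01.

1.33

Reading the table with exposure as columns: a = 1303 (Deficient, case), b = 1156 (Deficient, non-case), c = 593 (Sufficient, case), d = 899.
Risk in exposed = 1303/2459 = 0.52989; risk in unexposed = 593/1492 = 0.39745.
RR = 0.52989 / 0.39745 = 1.33321
The risk among the exposed is 1.33 times that among the unexposed.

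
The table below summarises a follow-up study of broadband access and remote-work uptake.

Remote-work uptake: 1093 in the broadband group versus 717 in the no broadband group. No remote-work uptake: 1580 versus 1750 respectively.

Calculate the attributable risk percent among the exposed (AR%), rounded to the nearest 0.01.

From the description: a = 1093, b = 1580, c = 717, d = 1750.
Risk in exposed = 1093/2673 = 0.40890; risk in unexposed = 717/2467 = 0.29064.
RR = 0.40890/0.29064 = 1.40693
AR% = (RR − 1)/RR × 100 = (1.40693 − 1)/1.40693 × 100 = 28.9230%

28.92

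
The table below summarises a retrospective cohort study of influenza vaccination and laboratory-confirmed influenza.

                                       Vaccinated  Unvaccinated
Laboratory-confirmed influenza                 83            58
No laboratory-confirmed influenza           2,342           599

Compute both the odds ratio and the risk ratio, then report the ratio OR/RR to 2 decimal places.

0.94

Reading the table with exposure as columns: a = 83 (Vaccinated, case), b = 2342 (Vaccinated, non-case), c = 58 (Unvaccinated, case), d = 599.
OR = (83·599)/(2342·58) = 49717/135836 = 0.36601
Risk in exposed = 83/2425 = 0.03423; risk in unexposed = 58/657 = 0.08828; RR = 0.38771
OR/RR = 0.36601 / 0.38771 = 0.94403
The outcome is rare in both groups, so OR ≈ RR (ratio near 1).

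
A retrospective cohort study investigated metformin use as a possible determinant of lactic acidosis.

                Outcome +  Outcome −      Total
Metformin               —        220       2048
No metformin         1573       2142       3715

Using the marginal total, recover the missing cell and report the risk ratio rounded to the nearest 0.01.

2.11

The missing cell is in the exposed row: 2048 − 220 = 1828.
So a = 1828, b = 220, c = 1573, d = 2142.
RR = [a/(a+b)] / [c/(c+d)] = (1828/2048) / (1573/3715) = 0.89258/0.42342 = 2.10803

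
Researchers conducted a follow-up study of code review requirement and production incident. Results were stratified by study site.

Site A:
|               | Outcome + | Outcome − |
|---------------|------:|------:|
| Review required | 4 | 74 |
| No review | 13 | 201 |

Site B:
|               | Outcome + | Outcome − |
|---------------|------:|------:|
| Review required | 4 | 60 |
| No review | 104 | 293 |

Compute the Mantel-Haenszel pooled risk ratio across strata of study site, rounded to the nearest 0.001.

0.356

RR_MH = Σ(aᵢ·n₀ᵢ/nᵢ) / Σ(cᵢ·n₁ᵢ/nᵢ), with n₁ᵢ = aᵢ+bᵢ (exposed), n₀ᵢ = cᵢ+dᵢ (unexposed), nᵢ = n₁ᵢ+n₀ᵢ.
Stratum 1 (Site A): n₁ = 78, n₀ = 214, n = 292; a·n₀/n = 4·214/292 = 2.9315; c·n₁/n = 13·78/292 = 3.4726
Stratum 2 (Site B): n₁ = 64, n₀ = 397, n = 461; a·n₀/n = 4·397/461 = 3.4447; c·n₁/n = 104·64/461 = 14.4382
RR_MH = (2.9315 + 3.4447) / (3.4726 + 14.4382) = 6.3762 / 17.9108 = 0.35600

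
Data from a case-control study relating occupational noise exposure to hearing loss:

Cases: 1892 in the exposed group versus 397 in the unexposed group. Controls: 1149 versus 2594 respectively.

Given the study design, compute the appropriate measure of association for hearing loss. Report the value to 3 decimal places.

10.759

From the description: a = 1892, b = 1149, c = 397, d = 2594.
This is a case-control study: participants were sampled on outcome status, so risks in the source population cannot be estimated directly — relative risk is not valid here. The odds ratio is the appropriate measure.
OR = (a·d)/(b·c) = (1892 × 2594) / (1149 × 397) = 4907848 / 456153 = 10.75921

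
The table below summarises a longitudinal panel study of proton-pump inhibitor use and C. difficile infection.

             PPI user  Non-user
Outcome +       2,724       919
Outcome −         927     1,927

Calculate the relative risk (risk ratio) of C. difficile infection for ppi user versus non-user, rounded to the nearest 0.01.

Reading the table with exposure as columns: a = 2724 (PPI user, case), b = 927 (PPI user, non-case), c = 919 (Non-user, case), d = 1927.
Risk in exposed = 2724/3651 = 0.74610; risk in unexposed = 919/2846 = 0.32291.
RR = 0.74610 / 0.32291 = 2.31055
The risk among the exposed is 2.31 times that among the unexposed.

2.31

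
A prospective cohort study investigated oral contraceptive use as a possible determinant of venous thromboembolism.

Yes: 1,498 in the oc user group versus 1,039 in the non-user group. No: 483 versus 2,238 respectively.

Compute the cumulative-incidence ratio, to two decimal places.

2.38

From the description: a = 1498, b = 483, c = 1039, d = 2238.
Risk in exposed = 1498/1981 = 0.75618; risk in unexposed = 1039/3277 = 0.31706.
RR = 0.75618 / 0.31706 = 2.38500
The risk among the exposed is 2.38 times that among the unexposed.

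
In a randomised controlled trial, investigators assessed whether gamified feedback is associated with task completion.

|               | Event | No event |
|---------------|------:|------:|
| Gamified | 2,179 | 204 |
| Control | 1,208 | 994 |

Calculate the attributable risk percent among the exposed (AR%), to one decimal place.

40.0

Cells: a = 2179, b = 204, c = 1208, d = 994.
Risk in exposed = 2179/2383 = 0.91439; risk in unexposed = 1208/2202 = 0.54859.
RR = 0.91439/0.54859 = 1.66680
AR% = (RR − 1)/RR × 100 = (1.66680 − 1)/1.66680 × 100 = 40.0048%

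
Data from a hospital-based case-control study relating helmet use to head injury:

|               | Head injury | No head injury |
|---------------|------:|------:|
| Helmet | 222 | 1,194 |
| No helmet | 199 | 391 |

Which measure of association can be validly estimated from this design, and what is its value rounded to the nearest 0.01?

Cells: a = 222, b = 1194, c = 199, d = 391.
This is a hospital-based case-control study: participants were sampled on outcome status, so risks in the source population cannot be estimated directly — relative risk is not valid here. The odds ratio is the appropriate measure.
OR = (a·d)/(b·c) = (222 × 391) / (1194 × 199) = 86802 / 237606 = 0.36532

0.37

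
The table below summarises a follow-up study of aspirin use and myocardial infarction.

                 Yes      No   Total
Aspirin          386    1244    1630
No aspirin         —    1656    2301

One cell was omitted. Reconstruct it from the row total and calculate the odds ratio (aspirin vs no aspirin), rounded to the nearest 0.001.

The missing cell is in the unexposed row: 2301 − 1656 = 645.
So a = 386, b = 1244, c = 645, d = 1656.
OR = (a·d)/(b·c) = (386 × 1656) / (1244 × 645) = 639216 / 802380 = 0.79665

0.797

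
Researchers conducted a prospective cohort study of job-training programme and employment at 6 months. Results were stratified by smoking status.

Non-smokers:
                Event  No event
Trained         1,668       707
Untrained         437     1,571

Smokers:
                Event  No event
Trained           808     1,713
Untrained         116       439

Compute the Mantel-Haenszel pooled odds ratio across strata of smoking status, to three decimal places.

OR_MH = Σ(aᵢdᵢ/nᵢ) / Σ(bᵢcᵢ/nᵢ), where nᵢ is the stratum total.
Stratum 1 (Non-smokers): n = 4383; a·d/n = 1668·1571/4383 = 597.8617; b·c/n = 707·437/4383 = 70.4903
Stratum 2 (Smokers): n = 3076; a·d/n = 808·439/3076 = 115.3160; b·c/n = 1713·116/3076 = 64.5995
OR_MH = (597.8617 + 115.3160) / (70.4903 + 64.5995) = 713.1777 / 135.0898 = 5.27929

5.279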